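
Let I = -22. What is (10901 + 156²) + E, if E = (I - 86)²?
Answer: 46901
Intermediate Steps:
E = 11664 (E = (-22 - 86)² = (-108)² = 11664)
(10901 + 156²) + E = (10901 + 156²) + 11664 = (10901 + 24336) + 11664 = 35237 + 11664 = 46901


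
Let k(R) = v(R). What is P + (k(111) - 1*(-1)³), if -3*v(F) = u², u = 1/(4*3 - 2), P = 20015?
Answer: 6004799/300 ≈ 20016.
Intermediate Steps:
u = ⅒ (u = 1/(12 - 2) = 1/10 = ⅒ ≈ 0.10000)
v(F) = -1/300 (v(F) = -(⅒)²/3 = -⅓*1/100 = -1/300)
k(R) = -1/300
P + (k(111) - 1*(-1)³) = 20015 + (-1/300 - 1*(-1)³) = 20015 + (-1/300 - 1*(-1)) = 20015 + (-1/300 + 1) = 20015 + 299/300 = 6004799/300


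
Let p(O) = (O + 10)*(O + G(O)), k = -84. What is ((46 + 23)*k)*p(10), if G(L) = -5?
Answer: -579600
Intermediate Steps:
p(O) = (-5 + O)*(10 + O) (p(O) = (O + 10)*(O - 5) = (10 + O)*(-5 + O) = (-5 + O)*(10 + O))
((46 + 23)*k)*p(10) = ((46 + 23)*(-84))*(-50 + 10**2 + 5*10) = (69*(-84))*(-50 + 100 + 50) = -5796*100 = -579600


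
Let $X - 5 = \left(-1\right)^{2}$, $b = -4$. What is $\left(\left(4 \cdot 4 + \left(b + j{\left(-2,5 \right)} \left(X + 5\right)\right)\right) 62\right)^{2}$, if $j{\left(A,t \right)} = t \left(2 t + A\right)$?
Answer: $785344576$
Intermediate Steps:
$X = 6$ ($X = 5 + \left(-1\right)^{2} = 5 + 1 = 6$)
$j{\left(A,t \right)} = t \left(A + 2 t\right)$
$\left(\left(4 \cdot 4 + \left(b + j{\left(-2,5 \right)} \left(X + 5\right)\right)\right) 62\right)^{2} = \left(\left(4 \cdot 4 - \left(4 - 5 \left(-2 + 2 \cdot 5\right) \left(6 + 5\right)\right)\right) 62\right)^{2} = \left(\left(16 - \left(4 - 5 \left(-2 + 10\right) 11\right)\right) 62\right)^{2} = \left(\left(16 - \left(4 - 5 \cdot 8 \cdot 11\right)\right) 62\right)^{2} = \left(\left(16 + \left(-4 + 40 \cdot 11\right)\right) 62\right)^{2} = \left(\left(16 + \left(-4 + 440\right)\right) 62\right)^{2} = \left(\left(16 + 436\right) 62\right)^{2} = \left(452 \cdot 62\right)^{2} = 28024^{2} = 785344576$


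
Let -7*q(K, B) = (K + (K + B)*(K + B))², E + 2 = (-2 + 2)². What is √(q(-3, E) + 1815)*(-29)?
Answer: -319*√707/7 ≈ -1211.7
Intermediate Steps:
E = -2 (E = -2 + (-2 + 2)² = -2 + 0² = -2 + 0 = -2)
q(K, B) = -(K + (B + K)²)²/7 (q(K, B) = -(K + (K + B)*(K + B))²/7 = -(K + (B + K)*(B + K))²/7 = -(K + (B + K)²)²/7)
√(q(-3, E) + 1815)*(-29) = √(-(-3 + (-2 - 3)²)²/7 + 1815)*(-29) = √(-(-3 + (-5)²)²/7 + 1815)*(-29) = √(-(-3 + 25)²/7 + 1815)*(-29) = √(-⅐*22² + 1815)*(-29) = √(-⅐*484 + 1815)*(-29) = √(-484/7 + 1815)*(-29) = √(12221/7)*(-29) = (11*√707/7)*(-29) = -319*√707/7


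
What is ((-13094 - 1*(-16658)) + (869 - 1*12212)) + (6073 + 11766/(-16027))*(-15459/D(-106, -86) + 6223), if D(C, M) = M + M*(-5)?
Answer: 206787169769513/5513288 ≈ 3.7507e+7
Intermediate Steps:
D(C, M) = -4*M (D(C, M) = M - 5*M = -4*M)
((-13094 - 1*(-16658)) + (869 - 1*12212)) + (6073 + 11766/(-16027))*(-15459/D(-106, -86) + 6223) = ((-13094 - 1*(-16658)) + (869 - 1*12212)) + (6073 + 11766/(-16027))*(-15459/((-4*(-86))) + 6223) = ((-13094 + 16658) + (869 - 12212)) + (6073 + 11766*(-1/16027))*(-15459/344 + 6223) = (3564 - 11343) + (6073 - 11766/16027)*(-15459*1/344 + 6223) = -7779 + 97320205*(-15459/344 + 6223)/16027 = -7779 + (97320205/16027)*(2125253/344) = -7779 + 206830057636865/5513288 = 206787169769513/5513288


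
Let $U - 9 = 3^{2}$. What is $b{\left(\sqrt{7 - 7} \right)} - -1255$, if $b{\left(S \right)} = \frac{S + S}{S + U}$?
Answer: $1255$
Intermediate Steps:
$U = 18$ ($U = 9 + 3^{2} = 9 + 9 = 18$)
$b{\left(S \right)} = \frac{2 S}{18 + S}$ ($b{\left(S \right)} = \frac{S + S}{S + 18} = \frac{2 S}{18 + S}$)
$b{\left(\sqrt{7 - 7} \right)} - -1255 = \frac{2 \sqrt{7 - 7}}{18 + \sqrt{7 - 7}} - -1255 = \frac{2 \sqrt{0}}{18 + \sqrt{0}} + 1255 = 2 \cdot 0 \frac{1}{18 + 0} + 1255 = 2 \cdot 0 \cdot \frac{1}{18} + 1255 = 0 + 1255 = 1255$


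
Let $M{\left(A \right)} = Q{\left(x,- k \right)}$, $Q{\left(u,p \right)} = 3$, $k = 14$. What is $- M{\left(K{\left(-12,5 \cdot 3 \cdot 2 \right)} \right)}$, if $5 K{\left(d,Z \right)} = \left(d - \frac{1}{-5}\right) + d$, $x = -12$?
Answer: $-3$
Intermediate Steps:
$K{\left(d,Z \right)} = \frac{1}{25} + \frac{2 d}{5}$ ($K{\left(d,Z \right)} = \frac{\left(d - \frac{1}{-5}\right) + d}{5} = \frac{\left(d - - \frac{1}{5}\right) + d}{5} = \frac{\left(d + \frac{1}{5}\right) + d}{5} = \frac{\left(\frac{1}{5} + d\right) + d}{5} = \frac{\frac{1}{5} + 2 d}{5} = \frac{1}{25} + \frac{2 d}{5}$)
$M{\left(A \right)} = 3$
$- M{\left(K{\left(-12,5 \cdot 3 \cdot 2 \right)} \right)} = \left(-1\right) 3 = -3$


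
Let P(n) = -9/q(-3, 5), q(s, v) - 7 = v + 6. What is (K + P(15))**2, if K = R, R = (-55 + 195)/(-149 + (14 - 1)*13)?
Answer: 169/4 ≈ 42.250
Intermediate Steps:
q(s, v) = 13 + v (q(s, v) = 7 + (v + 6) = 7 + (6 + v) = 13 + v)
P(n) = -1/2 (P(n) = -9/(13 + 5) = -9/18 = -9*1/18 = -1/2)
R = 7 (R = 140/(-149 + 13*13) = 140/(-149 + 169) = 140/20 = 140*(1/20) = 7)
K = 7
(K + P(15))**2 = (7 - 1/2)**2 = (13/2)**2 = 169/4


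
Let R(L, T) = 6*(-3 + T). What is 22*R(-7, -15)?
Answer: -2376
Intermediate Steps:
R(L, T) = -18 + 6*T
22*R(-7, -15) = 22*(-18 + 6*(-15)) = 22*(-18 - 90) = 22*(-108) = -2376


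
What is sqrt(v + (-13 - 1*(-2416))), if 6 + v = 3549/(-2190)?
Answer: sqrt(1276497710)/730 ≈ 48.943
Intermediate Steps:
v = -5563/730 (v = -6 + 3549/(-2190) = -6 + 3549*(-1/2190) = -6 - 1183/730 = -5563/730 ≈ -7.6205)
sqrt(v + (-13 - 1*(-2416))) = sqrt(-5563/730 + (-13 - 1*(-2416))) = sqrt(-5563/730 + (-13 + 2416)) = sqrt(-5563/730 + 2403) = sqrt(1748627/730) = sqrt(1276497710)/730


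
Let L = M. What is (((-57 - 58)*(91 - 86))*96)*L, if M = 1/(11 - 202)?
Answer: 55200/191 ≈ 289.01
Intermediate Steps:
M = -1/191 (M = 1/(-191) = -1/191 ≈ -0.0052356)
L = -1/191 ≈ -0.0052356
(((-57 - 58)*(91 - 86))*96)*L = (((-57 - 58)*(91 - 86))*96)*(-1/191) = (-115*5*96)*(-1/191) = -575*96*(-1/191) = -55200*(-1/191) = 55200/191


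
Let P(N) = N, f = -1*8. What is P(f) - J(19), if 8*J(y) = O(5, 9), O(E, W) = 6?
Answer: -35/4 ≈ -8.7500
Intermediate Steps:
J(y) = ¾ (J(y) = (⅛)*6 = ¾)
f = -8
P(f) - J(19) = -8 - 1*¾ = -8 - ¾ = -35/4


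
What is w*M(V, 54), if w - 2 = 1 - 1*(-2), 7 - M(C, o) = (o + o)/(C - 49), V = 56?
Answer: -295/7 ≈ -42.143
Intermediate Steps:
M(C, o) = 7 - 2*o/(-49 + C) (M(C, o) = 7 - (o + o)/(C - 49) = 7 - 2*o/(-49 + C))
w = 5 (w = 2 + (1 - 1*(-2)) = 2 + (1 + 2) = 2 + 3 = 5)
w*M(V, 54) = 5*((-343 - 2*54 + 7*56)/(-49 + 56)) = 5*((-343 - 108 + 392)/7) = 5*((⅐)*(-59)) = 5*(-59/7) = -295/7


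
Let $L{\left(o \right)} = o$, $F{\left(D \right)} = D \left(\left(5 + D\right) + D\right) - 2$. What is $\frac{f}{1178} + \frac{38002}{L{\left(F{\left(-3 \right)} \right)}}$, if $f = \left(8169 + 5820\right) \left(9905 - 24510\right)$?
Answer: $- \frac{159542989}{1178} \approx -1.3544 \cdot 10^{5}$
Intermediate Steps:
$F{\left(D \right)} = -2 + D \left(5 + 2 D\right)$ ($F{\left(D \right)} = D \left(5 + 2 D\right) - 2 = -2 + D \left(5 + 2 D\right)$)
$f = -204309345$ ($f = 13989 \left(-14605\right) = -204309345$)
$\frac{f}{1178} + \frac{38002}{L{\left(F{\left(-3 \right)} \right)}} = - \frac{204309345}{1178} + \frac{38002}{-2 + 2 \left(-3\right)^{2} + 5 \left(-3\right)} = \left(-204309345\right) \frac{1}{1178} + \frac{38002}{-2 + 2 \cdot 9 - 15} = - \frac{204309345}{1178} + \frac{38002}{-2 + 18 - 15} = - \frac{204309345}{1178} + \frac{38002}{1} = - \frac{204309345}{1178} + 38002 \cdot 1 = - \frac{204309345}{1178} + 38002 = - \frac{159542989}{1178}$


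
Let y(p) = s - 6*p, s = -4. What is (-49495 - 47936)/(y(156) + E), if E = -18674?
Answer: 32477/6538 ≈ 4.9674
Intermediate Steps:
y(p) = -4 - 6*p
(-49495 - 47936)/(y(156) + E) = (-49495 - 47936)/((-4 - 6*156) - 18674) = -97431/((-4 - 936) - 18674) = -97431/(-940 - 18674) = -97431/(-19614) = -97431*(-1/19614) = 32477/6538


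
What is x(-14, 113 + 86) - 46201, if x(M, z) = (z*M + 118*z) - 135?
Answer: -25640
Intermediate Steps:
x(M, z) = -135 + 118*z + M*z (x(M, z) = (M*z + 118*z) - 135 = (118*z + M*z) - 135 = -135 + 118*z + M*z)
x(-14, 113 + 86) - 46201 = (-135 + 118*(113 + 86) - 14*(113 + 86)) - 46201 = (-135 + 118*199 - 14*199) - 46201 = (-135 + 23482 - 2786) - 46201 = 20561 - 46201 = -25640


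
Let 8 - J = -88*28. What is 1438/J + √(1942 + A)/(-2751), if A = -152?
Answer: 719/1236 - √1790/2751 ≈ 0.56634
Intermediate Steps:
J = 2472 (J = 8 - (-88)*28 = 8 - 1*(-2464) = 8 + 2464 = 2472)
1438/J + √(1942 + A)/(-2751) = 1438/2472 + √(1942 - 152)/(-2751) = 1438*(1/2472) + √1790*(-1/2751) = 719/1236 - √1790/2751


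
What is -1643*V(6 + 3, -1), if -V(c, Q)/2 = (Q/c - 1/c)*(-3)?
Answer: 6572/3 ≈ 2190.7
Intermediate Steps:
V(c, Q) = -6/c + 6*Q/c (V(c, Q) = -2*(Q/c - 1/c)*(-3) = -2*(-1/c + Q/c)*(-3) = -2*(3/c - 3*Q/c) = -6/c + 6*Q/c)
-1643*V(6 + 3, -1) = -9858*(-1 - 1)/(6 + 3) = -9858*(-2)/9 = -1643*(-4/3) = 6572/3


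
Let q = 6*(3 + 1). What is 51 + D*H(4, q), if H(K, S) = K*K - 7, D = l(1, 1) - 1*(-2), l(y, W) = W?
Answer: 78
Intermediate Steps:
q = 24 (q = 6*4 = 24)
D = 3 (D = 1 - 1*(-2) = 1 + 2 = 3)
H(K, S) = -7 + K**2 (H(K, S) = K**2 - 7 = -7 + K**2)
51 + D*H(4, q) = 51 + 3*(-7 + 4**2) = 51 + 3*(-7 + 16) = 51 + 3*9 = 51 + 27 = 78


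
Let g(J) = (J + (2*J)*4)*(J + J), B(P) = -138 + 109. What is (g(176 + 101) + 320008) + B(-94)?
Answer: 1701101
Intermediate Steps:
B(P) = -29
g(J) = 18*J² (g(J) = (J + 8*J)*(2*J) = (9*J)*(2*J) = 18*J²)
(g(176 + 101) + 320008) + B(-94) = (18*(176 + 101)² + 320008) - 29 = (18*277² + 320008) - 29 = (18*76729 + 320008) - 29 = (1381122 + 320008) - 29 = 1701130 - 29 = 1701101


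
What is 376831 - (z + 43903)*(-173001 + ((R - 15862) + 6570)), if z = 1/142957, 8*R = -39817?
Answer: 2350812678879707/285914 ≈ 8.2221e+9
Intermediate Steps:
R = -39817/8 (R = (1/8)*(-39817) = -39817/8 ≈ -4977.1)
z = 1/142957 ≈ 6.9951e-6
376831 - (z + 43903)*(-173001 + ((R - 15862) + 6570)) = 376831 - (1/142957 + 43903)*(-173001 + ((-39817/8 - 15862) + 6570)) = 376831 - 6276241172*(-173001 + (-166713/8 + 6570))/142957 = 376831 - 6276241172*(-173001 - 114153/8)/142957 = 376831 - 6276241172*(-1498161)/(142957*8) = 376831 - 1*(-2350704937621173/285914) = 376831 + 2350704937621173/285914 = 2350812678879707/285914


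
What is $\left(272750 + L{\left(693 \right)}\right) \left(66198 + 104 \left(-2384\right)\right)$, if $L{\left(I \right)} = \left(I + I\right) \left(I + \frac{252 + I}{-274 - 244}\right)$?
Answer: $- \frac{8275734427298}{37} \approx -2.2367 \cdot 10^{11}$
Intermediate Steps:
$L{\left(I \right)} = 2 I \left(- \frac{18}{37} + \frac{517 I}{518}\right)$ ($L{\left(I \right)} = 2 I \left(I + \frac{252 + I}{-518}\right) = 2 I \left(I + \left(252 + I\right) \left(- \frac{1}{518}\right)\right) = 2 I \left(I - \left(\frac{18}{37} + \frac{I}{518}\right)\right) = 2 I \left(- \frac{18}{37} + \frac{517 I}{518}\right)$)
$\left(272750 + L{\left(693 \right)}\right) \left(66198 + 104 \left(-2384\right)\right) = \left(272750 + \frac{1}{259} \cdot 693 \left(-252 + 517 \cdot 693\right)\right) \left(66198 + 104 \left(-2384\right)\right) = \left(272750 + \frac{1}{259} \cdot 693 \left(-252 + 358281\right)\right) \left(66198 - 247936\right) = \left(272750 + \frac{1}{259} \cdot 693 \cdot 358029\right) \left(-181738\right) = \left(272750 + \frac{35444871}{37}\right) \left(-181738\right) = \frac{45536621}{37} \left(-181738\right) = - \frac{8275734427298}{37}$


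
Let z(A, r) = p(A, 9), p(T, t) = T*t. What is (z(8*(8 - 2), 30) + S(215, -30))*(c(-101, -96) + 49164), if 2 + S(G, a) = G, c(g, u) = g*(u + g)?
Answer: 44544345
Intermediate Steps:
c(g, u) = g*(g + u)
S(G, a) = -2 + G
z(A, r) = 9*A (z(A, r) = A*9 = 9*A)
(z(8*(8 - 2), 30) + S(215, -30))*(c(-101, -96) + 49164) = (9*(8*(8 - 2)) + (-2 + 215))*(-101*(-101 - 96) + 49164) = (9*(8*6) + 213)*(-101*(-197) + 49164) = (9*48 + 213)*(19897 + 49164) = (432 + 213)*69061 = 645*69061 = 44544345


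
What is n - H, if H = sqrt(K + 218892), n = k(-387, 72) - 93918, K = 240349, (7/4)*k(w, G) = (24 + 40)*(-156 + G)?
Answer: -96990 - sqrt(459241) ≈ -97668.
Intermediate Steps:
k(w, G) = -39936/7 + 256*G/7 (k(w, G) = 4*((24 + 40)*(-156 + G))/7 = 4*(64*(-156 + G))/7 = 4*(-9984 + 64*G)/7 = -39936/7 + 256*G/7)
n = -96990 (n = (-39936/7 + (256/7)*72) - 93918 = (-39936/7 + 18432/7) - 93918 = -3072 - 93918 = -96990)
H = sqrt(459241) (H = sqrt(240349 + 218892) = sqrt(459241) ≈ 677.67)
n - H = -96990 - sqrt(459241)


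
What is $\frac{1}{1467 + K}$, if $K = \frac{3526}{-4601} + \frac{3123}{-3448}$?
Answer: $\frac{368936}{540612215} \approx 0.00068244$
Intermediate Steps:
$K = - \frac{616897}{368936}$ ($K = 3526 \left(- \frac{1}{4601}\right) + 3123 \left(- \frac{1}{3448}\right) = - \frac{82}{107} - \frac{3123}{3448} = - \frac{616897}{368936} \approx -1.6721$)
$\frac{1}{1467 + K} = \frac{1}{1467 - \frac{616897}{368936}} = \frac{1}{\frac{540612215}{368936}} = \frac{368936}{540612215}$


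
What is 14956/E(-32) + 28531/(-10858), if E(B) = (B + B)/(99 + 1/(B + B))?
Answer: -128608969257/5559296 ≈ -23134.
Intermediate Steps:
E(B) = 2*B/(99 + 1/(2*B)) (E(B) = (2*B)/(99 + 1/(2*B)) = 2*B/(99 + 1/(2*B)))
14956/E(-32) + 28531/(-10858) = 14956/((4*(-32)²/(1 + 198*(-32)))) + 28531/(-10858) = 14956/((4*1024/(1 - 6336))) + 28531*(-1/10858) = 14956/((4*1024/(-6335))) - 28531/10858 = 14956/((4*1024*(-1/6335))) - 28531/10858 = 14956/(-4096/6335) - 28531/10858 = 14956*(-6335/4096) - 28531/10858 = -23686565/1024 - 28531/10858 = -128608969257/5559296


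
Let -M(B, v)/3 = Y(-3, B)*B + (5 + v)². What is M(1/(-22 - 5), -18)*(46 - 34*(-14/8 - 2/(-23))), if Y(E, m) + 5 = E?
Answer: -21561407/414 ≈ -52081.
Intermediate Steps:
Y(E, m) = -5 + E
M(B, v) = -3*(5 + v)² + 24*B (M(B, v) = -3*((-5 - 3)*B + (5 + v)²) = -3*(-8*B + (5 + v)²) = -3*((5 + v)² - 8*B) = -3*(5 + v)² + 24*B)
M(1/(-22 - 5), -18)*(46 - 34*(-14/8 - 2/(-23))) = (-3*(5 - 18)² + 24/(-22 - 5))*(46 - 34*(-14/8 - 2/(-23))) = (-3*(-13)² + 24/(-27))*(46 - 34*(-14*⅛ - 2*(-1/23))) = (-3*169 + 24*(-1/27))*(46 - 34*(-7/4 + 2/23)) = (-507 - 8/9)*(46 - 34*(-153/92)) = -4571*(46 + 2601/46)/9 = -4571/9*4717/46 = -21561407/414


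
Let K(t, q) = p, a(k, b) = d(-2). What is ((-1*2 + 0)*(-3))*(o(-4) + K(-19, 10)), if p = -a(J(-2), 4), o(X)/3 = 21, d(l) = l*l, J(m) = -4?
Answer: 354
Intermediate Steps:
d(l) = l²
o(X) = 63 (o(X) = 3*21 = 63)
a(k, b) = 4 (a(k, b) = (-2)² = 4)
p = -4 (p = -1*4 = -4)
K(t, q) = -4
((-1*2 + 0)*(-3))*(o(-4) + K(-19, 10)) = ((-1*2 + 0)*(-3))*(63 - 4) = ((-2 + 0)*(-3))*59 = -2*(-3)*59 = 6*59 = 354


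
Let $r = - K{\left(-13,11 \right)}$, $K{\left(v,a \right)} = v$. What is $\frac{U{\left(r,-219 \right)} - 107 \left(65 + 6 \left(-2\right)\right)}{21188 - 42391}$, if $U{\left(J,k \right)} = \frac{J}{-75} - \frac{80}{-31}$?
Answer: $\frac{1013806}{3792075} \approx 0.26735$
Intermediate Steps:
$r = 13$ ($r = \left(-1\right) \left(-13\right) = 13$)
$U{\left(J,k \right)} = \frac{80}{31} - \frac{J}{75}$ ($U{\left(J,k \right)} = J \left(- \frac{1}{75}\right) - - \frac{80}{31} = - \frac{J}{75} + \frac{80}{31} = \frac{80}{31} - \frac{J}{75}$)
$\frac{U{\left(r,-219 \right)} - 107 \left(65 + 6 \left(-2\right)\right)}{21188 - 42391} = \frac{\left(\frac{80}{31} - \frac{13}{75}\right) - 107 \left(65 + 6 \left(-2\right)\right)}{21188 - 42391} = \frac{\left(\frac{80}{31} - \frac{13}{75}\right) - 107 \left(65 - 12\right)}{-21203} = \left(\frac{5597}{2325} - 5671\right) \left(- \frac{1}{21203}\right) = \left(- \frac{13179478}{2325}\right) \left(- \frac{1}{21203}\right) = \frac{1013806}{3792075}$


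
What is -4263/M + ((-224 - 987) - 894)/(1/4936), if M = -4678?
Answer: -48605725577/4678 ≈ -1.0390e+7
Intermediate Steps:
-4263/M + ((-224 - 987) - 894)/(1/4936) = -4263/(-4678) + ((-224 - 987) - 894)/(1/4936) = -4263*(-1/4678) + (-1211 - 894)/(1/4936) = 4263/4678 - 2105*4936 = 4263/4678 - 10390280 = -48605725577/4678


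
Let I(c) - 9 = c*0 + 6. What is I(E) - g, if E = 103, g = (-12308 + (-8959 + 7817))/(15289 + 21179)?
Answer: 280235/18234 ≈ 15.369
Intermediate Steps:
g = -6725/18234 (g = (-12308 - 1142)/36468 = -13450*1/36468 = -6725/18234 ≈ -0.36882)
I(c) = 15 (I(c) = 9 + (c*0 + 6) = 9 + (0 + 6) = 9 + 6 = 15)
I(E) - g = 15 - 1*(-6725/18234) = 15 + 6725/18234 = 280235/18234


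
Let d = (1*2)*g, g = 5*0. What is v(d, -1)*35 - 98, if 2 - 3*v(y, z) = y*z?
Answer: -224/3 ≈ -74.667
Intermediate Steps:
g = 0
d = 0 (d = (1*2)*0 = 2*0 = 0)
v(y, z) = 2/3 - y*z/3
v(d, -1)*35 - 98 = (2/3 - 1/3*0*(-1))*35 - 98 = (2/3 + 0)*35 - 98 = (2/3)*35 - 98 = 70/3 - 98 = -224/3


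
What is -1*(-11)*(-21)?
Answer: -231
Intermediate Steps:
-1*(-11)*(-21) = 11*(-21) = -231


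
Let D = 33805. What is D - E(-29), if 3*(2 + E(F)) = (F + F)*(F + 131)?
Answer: 35779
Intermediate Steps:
E(F) = -2 + 2*F*(131 + F)/3 (E(F) = -2 + ((F + F)*(F + 131))/3 = -2 + ((2*F)*(131 + F))/3 = -2 + (2*F*(131 + F))/3 = -2 + 2*F*(131 + F)/3)
D - E(-29) = 33805 - (-2 + (2/3)*(-29)**2 + (262/3)*(-29)) = 33805 - (-2 + (2/3)*841 - 7598/3) = 33805 - (-2 + 1682/3 - 7598/3) = 33805 - 1*(-1974) = 33805 + 1974 = 35779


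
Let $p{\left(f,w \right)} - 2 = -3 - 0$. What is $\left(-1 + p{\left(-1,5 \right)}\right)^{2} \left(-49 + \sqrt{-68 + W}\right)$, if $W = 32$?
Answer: $-196 + 24 i \approx -196.0 + 24.0 i$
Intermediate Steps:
$p{\left(f,w \right)} = -1$ ($p{\left(f,w \right)} = 2 - 3 = -1$)
$\left(-1 + p{\left(-1,5 \right)}\right)^{2} \left(-49 + \sqrt{-68 + W}\right) = \left(-1 - 1\right)^{2} \left(-49 + \sqrt{-68 + 32}\right) = \left(-2\right)^{2} \left(-49 + \sqrt{-36}\right) = 4 \left(-49 + 6 i\right) = -196 + 24 i$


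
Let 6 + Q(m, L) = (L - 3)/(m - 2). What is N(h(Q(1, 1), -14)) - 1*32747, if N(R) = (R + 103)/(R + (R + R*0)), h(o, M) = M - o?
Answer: -655033/20 ≈ -32752.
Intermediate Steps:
Q(m, L) = -6 + (-3 + L)/(-2 + m) (Q(m, L) = -6 + (L - 3)/(m - 2) = -6 + (-3 + L)/(-2 + m))
N(R) = (103 + R)/(2*R) (N(R) = (103 + R)/(R + (R + 0)) = (103 + R)/(R + R) = (103 + R)/((2*R)) = (103 + R)*(1/(2*R)) = (103 + R)/(2*R))
N(h(Q(1, 1), -14)) - 1*32747 = (103 + (-14 - (9 + 1 - 6*1)/(-2 + 1)))/(2*(-14 - (9 + 1 - 6*1)/(-2 + 1))) - 1*32747 = (103 + (-14 - (9 + 1 - 6)/(-1)))/(2*(-14 - (9 + 1 - 6)/(-1))) - 32747 = (103 + (-14 - (-1)*4))/(2*(-14 - (-1)*4)) - 32747 = (103 + (-14 - 1*(-4)))/(2*(-14 - 1*(-4))) - 32747 = (103 + (-14 + 4))/(2*(-14 + 4)) - 32747 = (½)*(103 - 10)/(-10) - 32747 = (½)*(-⅒)*93 - 32747 = -93/20 - 32747 = -655033/20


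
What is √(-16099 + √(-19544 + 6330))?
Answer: √(-16099 + I*√13214) ≈ 0.453 + 126.88*I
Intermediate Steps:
√(-16099 + √(-19544 + 6330)) = √(-16099 + √(-13214)) = √(-16099 + I*√13214)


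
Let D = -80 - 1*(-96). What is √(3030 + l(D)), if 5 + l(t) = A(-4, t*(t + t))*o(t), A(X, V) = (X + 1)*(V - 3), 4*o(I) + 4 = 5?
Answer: √10573/2 ≈ 51.413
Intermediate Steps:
o(I) = ¼ (o(I) = -1 + (¼)*5 = -1 + 5/4 = ¼)
D = 16 (D = -80 + 96 = 16)
A(X, V) = (1 + X)*(-3 + V)
l(t) = -11/4 - 3*t²/2 (l(t) = -5 + (-3 + t*(t + t) - 3*(-4) + (t*(t + t))*(-4))*(¼) = -5 + (-3 + t*(2*t) + 12 + (t*(2*t))*(-4))*(¼) = -5 + (-3 + 2*t² + 12 + (2*t²)*(-4))*(¼) = -5 + (-3 + 2*t² + 12 - 8*t²)*(¼) = -5 + (9 - 6*t²)*(¼) = -5 + (9/4 - 3*t²/2) = -11/4 - 3*t²/2)
√(3030 + l(D)) = √(3030 + (-11/4 - 3/2*16²)) = √(3030 + (-11/4 - 3/2*256)) = √(3030 + (-11/4 - 384)) = √(3030 - 1547/4) = √(10573/4) = √10573/2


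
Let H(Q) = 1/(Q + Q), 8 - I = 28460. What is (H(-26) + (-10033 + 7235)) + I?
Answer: -1625001/52 ≈ -31250.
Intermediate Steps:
I = -28452 (I = 8 - 1*28460 = 8 - 28460 = -28452)
H(Q) = 1/(2*Q)
(H(-26) + (-10033 + 7235)) + I = ((½)/(-26) + (-10033 + 7235)) - 28452 = ((½)*(-1/26) - 2798) - 28452 = (-1/52 - 2798) - 28452 = -145497/52 - 28452 = -1625001/52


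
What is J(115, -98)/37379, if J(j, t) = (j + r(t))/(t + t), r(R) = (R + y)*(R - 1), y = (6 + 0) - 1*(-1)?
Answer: -2281/1831571 ≈ -0.0012454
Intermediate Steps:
y = 7 (y = 6 + 1 = 7)
r(R) = (-1 + R)*(7 + R) (r(R) = (R + 7)*(R - 1) = (7 + R)*(-1 + R) = (-1 + R)*(7 + R))
J(j, t) = (-7 + j + t² + 6*t)/(2*t) (J(j, t) = (j + (-7 + t² + 6*t))/(t + t) = (-7 + j + t² + 6*t)/((2*t)) = (-7 + j + t² + 6*t)*(1/(2*t)) = (-7 + j + t² + 6*t)/(2*t))
J(115, -98)/37379 = ((½)*(-7 + 115 + (-98)² + 6*(-98))/(-98))/37379 = ((½)*(-1/98)*(-7 + 115 + 9604 - 588))*(1/37379) = ((½)*(-1/98)*9124)*(1/37379) = -2281/49*1/37379 = -2281/1831571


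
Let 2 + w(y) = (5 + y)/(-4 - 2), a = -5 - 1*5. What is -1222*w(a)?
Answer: 4277/3 ≈ 1425.7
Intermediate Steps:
a = -10 (a = -5 - 5 = -10)
w(y) = -17/6 - y/6 (w(y) = -2 + (5 + y)/(-4 - 2) = -2 + (5 + y)/(-6) = -2 + (5 + y)*(-1/6) = -2 + (-5/6 - y/6) = -17/6 - y/6)
-1222*w(a) = -1222*(-17/6 - 1/6*(-10)) = -1222*(-17/6 + 5/3) = -1222*(-7/6) = 4277/3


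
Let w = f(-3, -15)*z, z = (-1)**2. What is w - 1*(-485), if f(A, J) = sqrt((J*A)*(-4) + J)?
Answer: 485 + I*sqrt(195) ≈ 485.0 + 13.964*I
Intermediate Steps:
z = 1
f(A, J) = sqrt(J - 4*A*J) (f(A, J) = sqrt((A*J)*(-4) + J) = sqrt(-4*A*J + J) = sqrt(J - 4*A*J))
w = I*sqrt(195) (w = sqrt(-15*(1 - 4*(-3)))*1 = sqrt(-15*(1 + 12))*1 = sqrt(-15*13)*1 = sqrt(-195)*1 = (I*sqrt(195))*1 = I*sqrt(195) ≈ 13.964*I)
w - 1*(-485) = I*sqrt(195) - 1*(-485) = I*sqrt(195) + 485 = 485 + I*sqrt(195)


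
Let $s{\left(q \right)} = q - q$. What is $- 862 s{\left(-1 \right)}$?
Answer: $0$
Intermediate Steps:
$s{\left(q \right)} = 0$
$- 862 s{\left(-1 \right)} = \left(-862\right) 0 = 0$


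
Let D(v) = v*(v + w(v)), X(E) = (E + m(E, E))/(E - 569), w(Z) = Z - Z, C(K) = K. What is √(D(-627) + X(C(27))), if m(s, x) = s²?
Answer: 3*√3207964939/271 ≈ 627.00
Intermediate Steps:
w(Z) = 0
X(E) = (E + E²)/(-569 + E) (X(E) = (E + E²)/(E - 569) = (E + E²)/(-569 + E))
D(v) = v² (D(v) = v*(v + 0) = v*v = v²)
√(D(-627) + X(C(27))) = √((-627)² + 27*(1 + 27)/(-569 + 27)) = √(393129 + 27*28/(-542)) = √(393129 + 27*(-1/542)*28) = √(393129 - 378/271) = √(106537581/271) = 3*√3207964939/271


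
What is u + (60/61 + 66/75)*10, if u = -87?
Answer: -20851/305 ≈ -68.364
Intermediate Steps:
u + (60/61 + 66/75)*10 = -87 + (60/61 + 66/75)*10 = -87 + (60*(1/61) + 66*(1/75))*10 = -87 + (60/61 + 22/25)*10 = -87 + (2842/1525)*10 = -87 + 5684/305 = -20851/305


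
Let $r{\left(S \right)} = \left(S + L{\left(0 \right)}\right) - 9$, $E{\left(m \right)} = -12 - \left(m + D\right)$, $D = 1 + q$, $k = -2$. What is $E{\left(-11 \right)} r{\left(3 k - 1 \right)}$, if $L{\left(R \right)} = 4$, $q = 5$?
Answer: $84$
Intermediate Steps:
$D = 6$ ($D = 1 + 5 = 6$)
$E{\left(m \right)} = -18 - m$ ($E{\left(m \right)} = -12 - \left(m + 6\right) = -12 - \left(6 + m\right) = -18 - m$)
$r{\left(S \right)} = -5 + S$ ($r{\left(S \right)} = \left(S + 4\right) - 9 = \left(4 + S\right) - 9 = -5 + S$)
$E{\left(-11 \right)} r{\left(3 k - 1 \right)} = \left(-18 - -11\right) \left(-5 + \left(3 \left(-2\right) - 1\right)\right) = \left(-18 + 11\right) \left(-5 - 7\right) = - 7 \left(-5 - 7\right) = \left(-7\right) \left(-12\right) = 84$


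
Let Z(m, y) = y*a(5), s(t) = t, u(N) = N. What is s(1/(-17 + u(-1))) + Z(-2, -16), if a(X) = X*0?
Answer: -1/18 ≈ -0.055556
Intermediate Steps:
a(X) = 0
Z(m, y) = 0 (Z(m, y) = y*0 = 0)
s(1/(-17 + u(-1))) + Z(-2, -16) = 1/(-17 - 1) + 0 = 1/(-18) + 0 = -1/18 + 0 = -1/18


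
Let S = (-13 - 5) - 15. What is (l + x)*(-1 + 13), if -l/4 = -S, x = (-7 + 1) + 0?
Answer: -1656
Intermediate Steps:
S = -33 (S = -18 - 15 = -33)
x = -6 (x = -6 + 0 = -6)
l = -132 (l = -(-4)*(-33) = -4*33 = -132)
(l + x)*(-1 + 13) = (-132 - 6)*(-1 + 13) = -138*12 = -1656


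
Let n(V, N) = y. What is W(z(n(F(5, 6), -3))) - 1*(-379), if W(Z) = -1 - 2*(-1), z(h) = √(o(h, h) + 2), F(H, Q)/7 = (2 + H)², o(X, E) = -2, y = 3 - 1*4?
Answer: 380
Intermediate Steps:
y = -1 (y = 3 - 4 = -1)
F(H, Q) = 7*(2 + H)²
n(V, N) = -1
z(h) = 0 (z(h) = √(-2 + 2) = √0 = 0)
W(Z) = 1 (W(Z) = -1 + 2 = 1)
W(z(n(F(5, 6), -3))) - 1*(-379) = 1 - 1*(-379) = 1 + 379 = 380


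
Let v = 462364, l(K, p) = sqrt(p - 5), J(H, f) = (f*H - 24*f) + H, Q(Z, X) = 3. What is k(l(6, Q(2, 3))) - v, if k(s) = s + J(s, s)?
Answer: -462366 - 22*I*sqrt(2) ≈ -4.6237e+5 - 31.113*I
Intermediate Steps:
J(H, f) = H - 24*f + H*f (J(H, f) = (H*f - 24*f) + H = (-24*f + H*f) + H = H - 24*f + H*f)
l(K, p) = sqrt(-5 + p)
k(s) = s**2 - 22*s (k(s) = s + (s - 24*s + s*s) = s + (s - 24*s + s**2) = s + (s**2 - 23*s) = s**2 - 22*s)
k(l(6, Q(2, 3))) - v = sqrt(-5 + 3)*(-22 + sqrt(-5 + 3)) - 1*462364 = sqrt(-2)*(-22 + sqrt(-2)) - 462364 = (I*sqrt(2))*(-22 + I*sqrt(2)) - 462364 = I*sqrt(2)*(-22 + I*sqrt(2)) - 462364 = -462364 + I*sqrt(2)*(-22 + I*sqrt(2))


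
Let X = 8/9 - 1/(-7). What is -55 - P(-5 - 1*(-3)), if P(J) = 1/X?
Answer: -3638/65 ≈ -55.969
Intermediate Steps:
X = 65/63 (X = 8*(1/9) - 1*(-1/7) = 8/9 + 1/7 = 65/63 ≈ 1.0317)
P(J) = 63/65 (P(J) = 1/(65/63) = 63/65)
-55 - P(-5 - 1*(-3)) = -55 - 1*63/65 = -55 - 63/65 = -3638/65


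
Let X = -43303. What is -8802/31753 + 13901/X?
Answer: -822551459/1375000159 ≈ -0.59822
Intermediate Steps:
-8802/31753 + 13901/X = -8802/31753 + 13901/(-43303) = -8802*1/31753 + 13901*(-1/43303) = -8802/31753 - 13901/43303 = -822551459/1375000159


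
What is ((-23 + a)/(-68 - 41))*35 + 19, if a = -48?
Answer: 4556/109 ≈ 41.798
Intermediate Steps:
((-23 + a)/(-68 - 41))*35 + 19 = ((-23 - 48)/(-68 - 41))*35 + 19 = -71/(-109)*35 + 19 = -71*(-1/109)*35 + 19 = (71/109)*35 + 19 = 2485/109 + 19 = 4556/109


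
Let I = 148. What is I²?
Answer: 21904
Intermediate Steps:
I² = 148² = 21904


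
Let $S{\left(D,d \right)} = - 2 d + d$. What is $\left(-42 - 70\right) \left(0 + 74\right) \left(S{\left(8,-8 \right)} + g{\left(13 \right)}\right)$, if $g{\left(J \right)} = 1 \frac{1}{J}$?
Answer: $- \frac{870240}{13} \approx -66942.0$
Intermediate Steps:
$g{\left(J \right)} = \frac{1}{J}$
$S{\left(D,d \right)} = - d$
$\left(-42 - 70\right) \left(0 + 74\right) \left(S{\left(8,-8 \right)} + g{\left(13 \right)}\right) = \left(-42 - 70\right) \left(0 + 74\right) \left(\left(-1\right) \left(-8\right) + \frac{1}{13}\right) = \left(-112\right) 74 \left(8 + \frac{1}{13}\right) = \left(-8288\right) \frac{105}{13} = - \frac{870240}{13}$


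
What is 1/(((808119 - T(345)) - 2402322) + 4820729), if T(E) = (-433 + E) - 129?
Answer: 1/3226743 ≈ 3.0991e-7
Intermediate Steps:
T(E) = -562 + E
1/(((808119 - T(345)) - 2402322) + 4820729) = 1/(((808119 - (-562 + 345)) - 2402322) + 4820729) = 1/(((808119 - 1*(-217)) - 2402322) + 4820729) = 1/(((808119 + 217) - 2402322) + 4820729) = 1/((808336 - 2402322) + 4820729) = 1/(-1593986 + 4820729) = 1/3226743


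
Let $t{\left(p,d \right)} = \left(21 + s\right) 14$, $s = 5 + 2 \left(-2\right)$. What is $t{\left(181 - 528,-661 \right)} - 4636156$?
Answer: $-4635848$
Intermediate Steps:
$s = 1$ ($s = 5 - 4 = 1$)
$t{\left(p,d \right)} = 308$ ($t{\left(p,d \right)} = \left(21 + 1\right) 14 = 22 \cdot 14 = 308$)
$t{\left(181 - 528,-661 \right)} - 4636156 = 308 - 4636156 = -4635848$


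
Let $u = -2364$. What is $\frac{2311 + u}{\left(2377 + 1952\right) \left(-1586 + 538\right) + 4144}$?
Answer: $\frac{53}{4532648} \approx 1.1693 \cdot 10^{-5}$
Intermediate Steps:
$\frac{2311 + u}{\left(2377 + 1952\right) \left(-1586 + 538\right) + 4144} = \frac{2311 - 2364}{\left(2377 + 1952\right) \left(-1586 + 538\right) + 4144} = - \frac{53}{4329 \left(-1048\right) + 4144} = - \frac{53}{-4536792 + 4144} = - \frac{53}{-4532648} = \left(-53\right) \left(- \frac{1}{4532648}\right) = \frac{53}{4532648}$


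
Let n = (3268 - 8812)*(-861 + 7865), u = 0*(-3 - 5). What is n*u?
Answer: 0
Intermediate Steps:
u = 0 (u = 0*(-8) = 0)
n = -38830176 (n = -5544*7004 = -38830176)
n*u = -38830176*0 = 0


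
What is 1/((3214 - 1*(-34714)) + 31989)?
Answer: 1/69917 ≈ 1.4303e-5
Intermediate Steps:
1/((3214 - 1*(-34714)) + 31989) = 1/((3214 + 34714) + 31989) = 1/(37928 + 31989) = 1/69917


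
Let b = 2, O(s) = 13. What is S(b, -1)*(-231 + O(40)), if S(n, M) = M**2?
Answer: -218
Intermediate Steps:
S(b, -1)*(-231 + O(40)) = (-1)**2*(-231 + 13) = 1*(-218) = -218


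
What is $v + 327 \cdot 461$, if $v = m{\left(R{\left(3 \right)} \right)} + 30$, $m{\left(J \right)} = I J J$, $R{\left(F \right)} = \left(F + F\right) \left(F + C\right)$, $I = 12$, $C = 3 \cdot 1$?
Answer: $166329$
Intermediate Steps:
$C = 3$
$R{\left(F \right)} = 2 F \left(3 + F\right)$ ($R{\left(F \right)} = \left(F + F\right) \left(F + 3\right) = 2 F \left(3 + F\right)$)
$m{\left(J \right)} = 12 J^{2}$ ($m{\left(J \right)} = 12 J J = 12 J^{2}$)
$v = 15582$ ($v = 12 \left(2 \cdot 3 \left(3 + 3\right)\right)^{2} + 30 = 12 \left(2 \cdot 3 \cdot 6\right)^{2} + 30 = 12 \cdot 36^{2} + 30 = 12 \cdot 1296 + 30 = 15552 + 30 = 15582$)
$v + 327 \cdot 461 = 15582 + 327 \cdot 461 = 15582 + 150747 = 166329$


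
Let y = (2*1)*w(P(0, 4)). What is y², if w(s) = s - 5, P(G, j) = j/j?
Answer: 64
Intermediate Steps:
P(G, j) = 1
w(s) = -5 + s
y = -8 (y = (2*1)*(-5 + 1) = 2*(-4) = -8)
y² = (-8)² = 64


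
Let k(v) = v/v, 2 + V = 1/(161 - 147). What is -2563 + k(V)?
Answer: -2562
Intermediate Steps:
V = -27/14 (V = -2 + 1/(161 - 147) = -2 + 1/14 = -27/14 ≈ -1.9286)
k(v) = 1
-2563 + k(V) = -2563 + 1 = -2562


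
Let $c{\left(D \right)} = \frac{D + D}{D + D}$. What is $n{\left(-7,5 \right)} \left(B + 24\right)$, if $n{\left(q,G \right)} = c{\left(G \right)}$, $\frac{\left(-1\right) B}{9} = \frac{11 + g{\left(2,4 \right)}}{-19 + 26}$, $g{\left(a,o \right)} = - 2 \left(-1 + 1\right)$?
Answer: $\frac{69}{7} \approx 9.8571$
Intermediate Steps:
$g{\left(a,o \right)} = 0$ ($g{\left(a,o \right)} = \left(-2\right) 0 = 0$)
$B = - \frac{99}{7}$ ($B = - 9 \frac{11 + 0}{-19 + 26} = - 9 \cdot \frac{11}{7} = - 9 \cdot 11 \cdot \frac{1}{7} = \left(-9\right) \frac{11}{7} = - \frac{99}{7} \approx -14.143$)
$c{\left(D \right)} = 1$ ($c{\left(D \right)} = \frac{2 D}{2 D} = 2 D \frac{1}{2 D} = 1$)
$n{\left(q,G \right)} = 1$
$n{\left(-7,5 \right)} \left(B + 24\right) = 1 \left(- \frac{99}{7} + 24\right) = 1 \cdot \frac{69}{7} = \frac{69}{7}$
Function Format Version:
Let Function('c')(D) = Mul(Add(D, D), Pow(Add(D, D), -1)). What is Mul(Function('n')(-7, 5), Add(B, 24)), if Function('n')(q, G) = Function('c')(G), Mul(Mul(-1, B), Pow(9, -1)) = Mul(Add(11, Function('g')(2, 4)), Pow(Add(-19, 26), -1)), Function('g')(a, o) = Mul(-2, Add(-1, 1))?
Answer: Rational(69, 7) ≈ 9.8571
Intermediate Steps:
Function('g')(a, o) = 0 (Function('g')(a, o) = Mul(-2, 0) = 0)
B = Rational(-99, 7) (B = Mul(-9, Mul(Add(11, 0), Pow(Add(-19, 26), -1))) = Mul(-9, Mul(11, Pow(7, -1))) = Mul(-9, Mul(11, Rational(1, 7))) = Mul(-9, Rational(11, 7)) = Rational(-99, 7) ≈ -14.143)
Function('c')(D) = 1 (Function('c')(D) = Mul(Mul(2, D), Pow(Mul(2, D), -1)) = Mul(Mul(2, D), Mul(Rational(1, 2), Pow(D, -1))) = 1)
Function('n')(q, G) = 1
Mul(Function('n')(-7, 5), Add(B, 24)) = Mul(1, Add(Rational(-99, 7), 24)) = Mul(1, Rational(69, 7)) = Rational(69, 7)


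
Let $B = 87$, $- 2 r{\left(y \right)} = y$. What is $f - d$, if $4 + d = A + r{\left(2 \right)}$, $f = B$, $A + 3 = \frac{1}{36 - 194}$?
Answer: $\frac{15011}{158} \approx 95.006$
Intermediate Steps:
$r{\left(y \right)} = - \frac{y}{2}$
$A = - \frac{475}{158}$ ($A = -3 + \frac{1}{36 - 194} = -3 + \frac{1}{-158} = -3 - \frac{1}{158} = - \frac{475}{158} \approx -3.0063$)
$f = 87$
$d = - \frac{1265}{158}$ ($d = -4 - \frac{633}{158} = - \frac{1265}{158} \approx -8.0063$)
$f - d = 87 - - \frac{1265}{158} = 87 + \frac{1265}{158} = \frac{15011}{158}$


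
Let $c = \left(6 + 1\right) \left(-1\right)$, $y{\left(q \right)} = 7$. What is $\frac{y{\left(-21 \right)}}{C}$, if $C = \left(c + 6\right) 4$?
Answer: $- \frac{7}{4} \approx -1.75$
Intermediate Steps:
$c = -7$ ($c = 7 \left(-1\right) = -7$)
$C = -4$ ($C = \left(-7 + 6\right) 4 = \left(-1\right) 4 = -4$)
$\frac{y{\left(-21 \right)}}{C} = \frac{7}{-4} = 7 \left(- \frac{1}{4}\right) = - \frac{7}{4}$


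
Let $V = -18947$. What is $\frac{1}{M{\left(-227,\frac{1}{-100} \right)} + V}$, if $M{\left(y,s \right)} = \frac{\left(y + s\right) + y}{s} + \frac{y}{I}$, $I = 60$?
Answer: $\frac{60}{1587013} \approx 3.7807 \cdot 10^{-5}$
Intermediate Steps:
$M{\left(y,s \right)} = \frac{y}{60} + \frac{s + 2 y}{s}$ ($M{\left(y,s \right)} = \frac{\left(y + s\right) + y}{s} + \frac{y}{60} = \frac{\left(s + y\right) + y}{s} + y \frac{1}{60} = \frac{s + 2 y}{s} + \frac{y}{60} = \frac{y}{60} + \frac{s + 2 y}{s}$)
$\frac{1}{M{\left(-227,\frac{1}{-100} \right)} + V} = \frac{1}{\left(1 + \frac{1}{60} \left(-227\right) + 2 \left(-227\right) \frac{1}{\frac{1}{-100}}\right) - 18947} = \frac{1}{\left(1 - \frac{227}{60} + 2 \left(-227\right) \frac{1}{- \frac{1}{100}}\right) - 18947} = \frac{1}{\left(1 - \frac{227}{60} + 2 \left(-227\right) \left(-100\right)\right) - 18947} = \frac{1}{\left(1 - \frac{227}{60} + 45400\right) - 18947} = \frac{1}{\frac{2723833}{60} - 18947} = \frac{1}{\frac{1587013}{60}} = \frac{60}{1587013}$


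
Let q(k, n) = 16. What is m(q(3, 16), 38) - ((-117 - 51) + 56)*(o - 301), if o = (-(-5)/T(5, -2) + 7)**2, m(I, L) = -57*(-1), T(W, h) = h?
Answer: -31387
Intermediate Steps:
m(I, L) = 57
o = 81/4 (o = (-(-5)/(-2) + 7)**2 = (-(-5)*(-1)/2 + 7)**2 = (-1*5/2 + 7)**2 = (-5/2 + 7)**2 = (9/2)**2 = 81/4 ≈ 20.250)
m(q(3, 16), 38) - ((-117 - 51) + 56)*(o - 301) = 57 - ((-117 - 51) + 56)*(81/4 - 301) = 57 - (-168 + 56)*(-1123)/4 = 57 - (-112)*(-1123)/4 = 57 - 1*31444 = 57 - 31444 = -31387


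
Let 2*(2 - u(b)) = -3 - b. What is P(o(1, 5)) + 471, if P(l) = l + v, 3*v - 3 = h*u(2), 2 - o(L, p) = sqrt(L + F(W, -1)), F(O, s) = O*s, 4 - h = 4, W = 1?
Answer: 474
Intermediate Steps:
u(b) = 7/2 + b/2 (u(b) = 2 - (-3 - b)/2 = 2 + (3/2 + b/2) = 7/2 + b/2)
h = 0 (h = 4 - 1*4 = 4 - 4 = 0)
o(L, p) = 2 - sqrt(-1 + L) (o(L, p) = 2 - sqrt(L + 1*(-1)) = 2 - sqrt(L - 1) = 2 - sqrt(-1 + L))
v = 1 (v = 1 + (0*(7/2 + (1/2)*2))/3 = 1 + (0*(7/2 + 1))/3 = 1 + (0*(9/2))/3 = 1 + (1/3)*0 = 1 + 0 = 1)
P(l) = 1 + l (P(l) = l + 1 = 1 + l)
P(o(1, 5)) + 471 = (1 + (2 - sqrt(-1 + 1))) + 471 = (1 + (2 - sqrt(0))) + 471 = (1 + (2 - 1*0)) + 471 = (1 + (2 + 0)) + 471 = (1 + 2) + 471 = 3 + 471 = 474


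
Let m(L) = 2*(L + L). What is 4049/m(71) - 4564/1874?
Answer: 3145825/266108 ≈ 11.822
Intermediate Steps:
m(L) = 4*L (m(L) = 2*(2*L) = 4*L)
4049/m(71) - 4564/1874 = 4049/((4*71)) - 4564/1874 = 4049/284 - 4564*1/1874 = 4049*(1/284) - 2282/937 = 4049/284 - 2282/937 = 3145825/266108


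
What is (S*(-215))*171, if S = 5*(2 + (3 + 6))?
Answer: -2022075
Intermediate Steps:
S = 55 (S = 5*(2 + 9) = 5*11 = 55)
(S*(-215))*171 = (55*(-215))*171 = -11825*171 = -2022075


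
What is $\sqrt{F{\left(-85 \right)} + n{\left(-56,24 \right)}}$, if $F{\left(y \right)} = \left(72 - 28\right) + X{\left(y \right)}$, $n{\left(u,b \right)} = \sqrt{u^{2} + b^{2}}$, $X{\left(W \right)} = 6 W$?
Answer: $\sqrt{-466 + 8 \sqrt{58}} \approx 20.126 i$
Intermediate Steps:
$n{\left(u,b \right)} = \sqrt{b^{2} + u^{2}}$
$F{\left(y \right)} = 44 + 6 y$ ($F{\left(y \right)} = \left(72 - 28\right) + 6 y = 44 + 6 y$)
$\sqrt{F{\left(-85 \right)} + n{\left(-56,24 \right)}} = \sqrt{\left(44 + 6 \left(-85\right)\right) + \sqrt{24^{2} + \left(-56\right)^{2}}} = \sqrt{\left(44 - 510\right) + \sqrt{576 + 3136}} = \sqrt{-466 + \sqrt{3712}} = \sqrt{-466 + 8 \sqrt{58}}$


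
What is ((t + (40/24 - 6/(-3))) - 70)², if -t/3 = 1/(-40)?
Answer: 63218401/14400 ≈ 4390.2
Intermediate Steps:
t = 3/40 (t = -3/(-40) = -3*(-1/40) = 3/40 ≈ 0.075000)
((t + (40/24 - 6/(-3))) - 70)² = ((3/40 + (40/24 - 6/(-3))) - 70)² = ((3/40 + (40*(1/24) - 6*(-⅓))) - 70)² = ((3/40 + (5/3 + 2)) - 70)² = ((3/40 + 11/3) - 70)² = (449/120 - 70)² = (-7951/120)² = 63218401/14400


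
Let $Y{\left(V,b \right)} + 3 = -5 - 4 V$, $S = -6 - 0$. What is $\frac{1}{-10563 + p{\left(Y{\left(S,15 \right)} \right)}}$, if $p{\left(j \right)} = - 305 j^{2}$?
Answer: $- \frac{1}{88643} \approx -1.1281 \cdot 10^{-5}$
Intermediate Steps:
$S = -6$ ($S = -6 + 0 = -6$)
$Y{\left(V,b \right)} = -8 - 4 V$ ($Y{\left(V,b \right)} = -3 - \left(5 + 4 V\right) = -8 - 4 V$)
$\frac{1}{-10563 + p{\left(Y{\left(S,15 \right)} \right)}} = \frac{1}{-10563 - 305 \left(-8 - -24\right)^{2}} = \frac{1}{-10563 - 305 \left(-8 + 24\right)^{2}} = \frac{1}{-10563 - 305 \cdot 16^{2}} = \frac{1}{-10563 - 78080} = \frac{1}{-88643} = - \frac{1}{88643}$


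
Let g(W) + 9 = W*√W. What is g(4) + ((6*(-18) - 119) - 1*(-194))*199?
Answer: -6568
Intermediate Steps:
g(W) = -9 + W^(3/2) (g(W) = -9 + W*√W = -9 + W^(3/2))
g(4) + ((6*(-18) - 119) - 1*(-194))*199 = (-9 + 4^(3/2)) + ((6*(-18) - 119) - 1*(-194))*199 = (-9 + 8) + ((-108 - 119) + 194)*199 = -1 + (-227 + 194)*199 = -1 - 33*199 = -1 - 6567 = -6568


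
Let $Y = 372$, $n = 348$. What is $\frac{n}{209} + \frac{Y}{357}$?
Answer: $\frac{67328}{24871} \approx 2.7071$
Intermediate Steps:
$\frac{n}{209} + \frac{Y}{357} = \frac{348}{209} + \frac{372}{357} = 348 \cdot \frac{1}{209} + 372 \cdot \frac{1}{357} = \frac{348}{209} + \frac{124}{119} = \frac{67328}{24871}$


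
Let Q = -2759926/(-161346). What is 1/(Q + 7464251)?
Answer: 80673/602164900886 ≈ 1.3397e-7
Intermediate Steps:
Q = 1379963/80673 (Q = -2759926*(-1/161346) = 1379963/80673 ≈ 17.106)
1/(Q + 7464251) = 1/(1379963/80673 + 7464251) = 1/(602164900886/80673) = 80673/602164900886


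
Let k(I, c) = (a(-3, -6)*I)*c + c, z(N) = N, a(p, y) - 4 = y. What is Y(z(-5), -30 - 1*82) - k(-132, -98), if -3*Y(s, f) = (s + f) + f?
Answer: 78139/3 ≈ 26046.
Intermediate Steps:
a(p, y) = 4 + y
k(I, c) = c - 2*I*c (k(I, c) = ((4 - 6)*I)*c + c = (-2*I)*c + c = -2*I*c + c = c - 2*I*c)
Y(s, f) = -2*f/3 - s/3 (Y(s, f) = -((s + f) + f)/3 = -((f + s) + f)/3 = -(s + 2*f)/3 = -2*f/3 - s/3)
Y(z(-5), -30 - 1*82) - k(-132, -98) = (-2*(-30 - 1*82)/3 - ⅓*(-5)) - (-98)*(1 - 2*(-132)) = (-2*(-30 - 82)/3 + 5/3) - (-98)*(1 + 264) = (-⅔*(-112) + 5/3) - (-98)*265 = (224/3 + 5/3) - 1*(-25970) = 229/3 + 25970 = 78139/3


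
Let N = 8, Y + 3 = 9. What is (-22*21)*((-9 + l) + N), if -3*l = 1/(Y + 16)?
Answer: 469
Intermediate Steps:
Y = 6 (Y = -3 + 9 = 6)
l = -1/66 (l = -1/(3*(6 + 16)) = -⅓/22 = -⅓*1/22 = -1/66 ≈ -0.015152)
(-22*21)*((-9 + l) + N) = (-22*21)*((-9 - 1/66) + 8) = -462*(-595/66 + 8) = -462*(-67/66) = 469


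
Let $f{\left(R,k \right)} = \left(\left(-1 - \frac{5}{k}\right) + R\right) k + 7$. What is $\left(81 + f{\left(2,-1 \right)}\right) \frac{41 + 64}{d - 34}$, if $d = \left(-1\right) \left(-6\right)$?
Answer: $- \frac{615}{2} \approx -307.5$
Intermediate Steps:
$d = 6$
$f{\left(R,k \right)} = 7 + k \left(-1 + R - \frac{5}{k}\right)$ ($f{\left(R,k \right)} = \left(-1 + R - \frac{5}{k}\right) k + 7 = k \left(-1 + R - \frac{5}{k}\right) + 7 = 7 + k \left(-1 + R - \frac{5}{k}\right)$)
$\left(81 + f{\left(2,-1 \right)}\right) \frac{41 + 64}{d - 34} = \left(81 + \left(2 - -1 + 2 \left(-1\right)\right)\right) \frac{41 + 64}{6 - 34} = \left(81 + \left(2 + 1 - 2\right)\right) \frac{105}{-28} = \left(81 + 1\right) 105 \left(- \frac{1}{28}\right) = 82 \left(- \frac{15}{4}\right) = - \frac{615}{2}$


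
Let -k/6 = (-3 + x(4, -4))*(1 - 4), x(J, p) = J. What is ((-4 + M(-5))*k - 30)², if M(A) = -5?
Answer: 36864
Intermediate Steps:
k = 18 (k = -6*(-3 + 4)*(1 - 4) = -6*(-3) = 18)
((-4 + M(-5))*k - 30)² = ((-4 - 5)*18 - 30)² = (-9*18 - 30)² = (-162 - 30)² = (-192)² = 36864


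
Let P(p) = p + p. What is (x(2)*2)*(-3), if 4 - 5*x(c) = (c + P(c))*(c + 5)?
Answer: 228/5 ≈ 45.600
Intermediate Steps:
P(p) = 2*p
x(c) = 4/5 - 3*c*(5 + c)/5 (x(c) = 4/5 - (c + 2*c)*(c + 5)/5 = 4/5 - 3*c*(5 + c)/5)
(x(2)*2)*(-3) = ((4/5 - 3*2 - 3/5*2**2)*2)*(-3) = ((4/5 - 6 - 3/5*4)*2)*(-3) = ((4/5 - 6 - 12/5)*2)*(-3) = -38/5*2*(-3) = -76/5*(-3) = 228/5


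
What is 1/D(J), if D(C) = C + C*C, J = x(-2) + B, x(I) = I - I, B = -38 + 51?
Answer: 1/182 ≈ 0.0054945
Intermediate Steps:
B = 13
x(I) = 0
J = 13 (J = 0 + 13 = 13)
D(C) = C + C²
1/D(J) = 1/(13*(1 + 13)) = 1/(13*14) = 1/182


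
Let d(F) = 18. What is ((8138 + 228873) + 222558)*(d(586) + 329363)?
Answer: 151373296789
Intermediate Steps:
((8138 + 228873) + 222558)*(d(586) + 329363) = ((8138 + 228873) + 222558)*(18 + 329363) = (237011 + 222558)*329381 = 459569*329381 = 151373296789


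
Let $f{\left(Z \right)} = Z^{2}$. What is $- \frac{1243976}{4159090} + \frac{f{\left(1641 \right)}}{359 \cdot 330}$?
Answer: $\frac{368418686719}{16424246410} \approx 22.431$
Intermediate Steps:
$- \frac{1243976}{4159090} + \frac{f{\left(1641 \right)}}{359 \cdot 330} = - \frac{1243976}{4159090} + \frac{1641^{2}}{359 \cdot 330} = \left(-1243976\right) \frac{1}{4159090} + \frac{2692881}{118470} = - \frac{621988}{2079545} + 2692881 \cdot \frac{1}{118470} = - \frac{621988}{2079545} + \frac{897627}{39490} = \frac{368418686719}{16424246410}$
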